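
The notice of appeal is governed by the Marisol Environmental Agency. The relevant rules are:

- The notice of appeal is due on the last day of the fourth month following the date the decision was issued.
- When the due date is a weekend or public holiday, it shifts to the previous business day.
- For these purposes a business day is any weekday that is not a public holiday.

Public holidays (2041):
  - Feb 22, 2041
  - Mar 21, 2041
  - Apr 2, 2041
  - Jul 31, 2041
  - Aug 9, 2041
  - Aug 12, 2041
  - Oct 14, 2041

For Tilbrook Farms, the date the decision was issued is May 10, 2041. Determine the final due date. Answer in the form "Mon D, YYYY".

Sep 30, 2041

4 months after May 10, 2041 falls in September 2041; the last day of that month is Sep 30, 2041.
Sep 30, 2041 falls on a Monday, which is a business day, so no adjustment is needed.
So the filing is due Sep 30, 2041.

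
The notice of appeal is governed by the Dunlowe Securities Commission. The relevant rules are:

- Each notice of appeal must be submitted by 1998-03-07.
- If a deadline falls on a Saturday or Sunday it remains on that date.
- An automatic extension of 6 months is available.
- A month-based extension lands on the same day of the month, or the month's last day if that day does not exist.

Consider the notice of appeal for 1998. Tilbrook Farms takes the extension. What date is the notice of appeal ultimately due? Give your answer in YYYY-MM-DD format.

1998-09-07

Start from the fixed due date, 1998-03-07.
1998-03-07 falls on a Saturday. The rules make no weekend/holiday allowance, so it remains 1998-03-07.
Applying the 6 months extension: 6 months after 1998-03-07 is 1998-09-07.
1998-09-07 is a Monday; no weekend or holiday adjustment applies.
The final due date is 1998-09-07.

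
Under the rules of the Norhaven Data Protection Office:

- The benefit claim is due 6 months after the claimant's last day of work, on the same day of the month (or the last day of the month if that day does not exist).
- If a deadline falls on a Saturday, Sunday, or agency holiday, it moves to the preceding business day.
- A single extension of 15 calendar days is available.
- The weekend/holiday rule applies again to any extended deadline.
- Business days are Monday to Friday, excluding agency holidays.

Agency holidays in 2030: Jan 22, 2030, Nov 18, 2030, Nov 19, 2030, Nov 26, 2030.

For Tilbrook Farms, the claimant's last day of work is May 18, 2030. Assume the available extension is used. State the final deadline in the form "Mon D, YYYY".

Nov 29, 2030

Moving 6 months forward from May 18, 2030 on the corresponding day gives Nov 18, 2030.
Because Nov 18, 2030 is a listed holiday, the deadline becomes Nov 15, 2030 (Friday).
With the 15-day extension, Nov 15, 2030 becomes Nov 30, 2030.
Because Nov 30, 2030 is a Saturday, the deadline becomes Nov 29, 2030 (Friday).
Final deadline: Nov 29, 2030.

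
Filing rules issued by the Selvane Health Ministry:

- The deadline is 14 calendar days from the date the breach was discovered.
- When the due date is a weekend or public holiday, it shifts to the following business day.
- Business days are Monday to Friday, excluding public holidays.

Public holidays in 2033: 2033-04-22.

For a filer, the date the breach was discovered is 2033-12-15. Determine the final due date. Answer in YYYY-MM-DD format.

2033-12-29

Trigger date 2033-12-15 + 14 calendar days = 2033-12-29.
2033-12-29 is a Thursday and not a listed holiday, so it stands.
Deadline: 2033-12-29.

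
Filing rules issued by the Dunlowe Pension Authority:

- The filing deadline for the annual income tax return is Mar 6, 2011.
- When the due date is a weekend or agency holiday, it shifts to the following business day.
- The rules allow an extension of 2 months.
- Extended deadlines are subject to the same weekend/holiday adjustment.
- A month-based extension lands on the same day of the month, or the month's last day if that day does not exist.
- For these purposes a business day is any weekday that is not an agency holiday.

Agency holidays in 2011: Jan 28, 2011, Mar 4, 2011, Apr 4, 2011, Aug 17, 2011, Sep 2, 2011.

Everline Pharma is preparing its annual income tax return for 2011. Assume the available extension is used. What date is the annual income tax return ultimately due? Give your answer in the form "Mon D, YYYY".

May 9, 2011

Start from the fixed due date, Mar 6, 2011.
Mar 6, 2011 is a Sunday; the next business day is Mar 7, 2011 (Monday).
The 2 months extension carries Mar 7, 2011 to May 7, 2011.
Because May 7, 2011 is a Saturday, the deadline becomes May 9, 2011 (Monday).
The final due date is May 9, 2011.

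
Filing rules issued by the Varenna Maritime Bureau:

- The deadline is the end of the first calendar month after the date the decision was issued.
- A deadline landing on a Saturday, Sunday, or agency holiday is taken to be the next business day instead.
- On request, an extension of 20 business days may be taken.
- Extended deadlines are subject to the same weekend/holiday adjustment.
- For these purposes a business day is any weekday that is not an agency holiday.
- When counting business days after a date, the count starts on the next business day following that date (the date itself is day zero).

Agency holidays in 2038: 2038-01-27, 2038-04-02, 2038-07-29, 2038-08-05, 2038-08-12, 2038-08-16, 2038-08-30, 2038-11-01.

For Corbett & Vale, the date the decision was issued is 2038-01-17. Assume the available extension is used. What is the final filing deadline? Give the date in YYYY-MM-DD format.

The first month after 2038-01-17 is February 2038, whose last day is 2038-02-28.
2038-02-28 falls on a Sunday. Rolling to the next business day gives 2038-03-01, a Monday.
Applying the 20-business-day extension: 20 business days after 2038-03-01 is 2038-03-29.
2038-03-29 (Monday) is already a business day.
Deadline: 2038-03-29.

2038-03-29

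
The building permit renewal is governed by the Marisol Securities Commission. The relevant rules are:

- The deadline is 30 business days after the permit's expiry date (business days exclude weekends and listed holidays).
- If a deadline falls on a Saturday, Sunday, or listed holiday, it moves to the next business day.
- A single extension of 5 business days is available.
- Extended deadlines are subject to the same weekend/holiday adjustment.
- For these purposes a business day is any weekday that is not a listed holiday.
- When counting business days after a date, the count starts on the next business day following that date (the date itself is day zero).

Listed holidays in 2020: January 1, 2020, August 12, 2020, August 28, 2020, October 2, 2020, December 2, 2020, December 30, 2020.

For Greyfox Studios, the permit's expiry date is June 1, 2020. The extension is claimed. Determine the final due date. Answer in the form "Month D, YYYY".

Counting 30 business days after June 1, 2020 (skipping weekends and listed holidays) reaches July 13, 2020.
July 13, 2020 falls on a Monday, which is a business day, so no adjustment is needed.
The 5-business-day extension runs from July 13, 2020 to July 20, 2020.
Since July 20, 2020 is a Monday and not a holiday, the date is unchanged.
The final due date is July 20, 2020.

July 20, 2020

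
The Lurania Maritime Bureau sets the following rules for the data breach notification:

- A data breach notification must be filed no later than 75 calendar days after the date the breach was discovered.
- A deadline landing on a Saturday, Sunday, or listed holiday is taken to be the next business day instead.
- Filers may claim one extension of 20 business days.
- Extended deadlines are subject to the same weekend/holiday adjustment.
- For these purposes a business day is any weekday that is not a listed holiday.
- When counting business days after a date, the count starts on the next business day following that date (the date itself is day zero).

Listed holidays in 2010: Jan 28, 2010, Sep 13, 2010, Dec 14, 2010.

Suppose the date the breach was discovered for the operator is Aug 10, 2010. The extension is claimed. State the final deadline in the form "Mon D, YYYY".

Nov 22, 2010

Trigger date Aug 10, 2010 + 75 calendar days = Oct 24, 2010.
Oct 24, 2010 is a Sunday; the next business day is Oct 25, 2010 (Monday).
Counting 20 further business days from Oct 25, 2010 reaches Nov 22, 2010.
Since Nov 22, 2010 is a Monday and not a holiday, the date is unchanged.
The final due date is Nov 22, 2010.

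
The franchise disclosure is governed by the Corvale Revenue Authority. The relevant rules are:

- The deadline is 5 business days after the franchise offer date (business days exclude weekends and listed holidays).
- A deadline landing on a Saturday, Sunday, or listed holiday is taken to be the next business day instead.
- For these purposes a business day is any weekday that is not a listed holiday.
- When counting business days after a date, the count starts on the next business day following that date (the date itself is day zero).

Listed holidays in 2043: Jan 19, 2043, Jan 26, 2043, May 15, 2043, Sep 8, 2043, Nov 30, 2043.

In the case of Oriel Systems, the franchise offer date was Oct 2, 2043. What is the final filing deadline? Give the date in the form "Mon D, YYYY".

Oct 9, 2043

Starting the day after Oct 2, 2043 and counting 5 business days lands on Oct 9, 2043.
Oct 9, 2043 falls on a Friday, which is a business day, so no adjustment is needed.
The final due date is Oct 9, 2043.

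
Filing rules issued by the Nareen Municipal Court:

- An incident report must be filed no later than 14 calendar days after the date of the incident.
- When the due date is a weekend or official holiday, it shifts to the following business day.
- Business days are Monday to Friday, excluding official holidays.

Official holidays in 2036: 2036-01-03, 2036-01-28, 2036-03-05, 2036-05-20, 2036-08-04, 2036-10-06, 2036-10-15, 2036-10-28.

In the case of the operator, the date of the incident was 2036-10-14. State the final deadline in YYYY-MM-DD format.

2036-10-29

From 2036-10-14, 14 calendar days later is 2036-10-28.
2036-10-28 falls on a listed holiday. Rolling to the next business day gives 2036-10-29, a Wednesday.
Final deadline: 2036-10-29.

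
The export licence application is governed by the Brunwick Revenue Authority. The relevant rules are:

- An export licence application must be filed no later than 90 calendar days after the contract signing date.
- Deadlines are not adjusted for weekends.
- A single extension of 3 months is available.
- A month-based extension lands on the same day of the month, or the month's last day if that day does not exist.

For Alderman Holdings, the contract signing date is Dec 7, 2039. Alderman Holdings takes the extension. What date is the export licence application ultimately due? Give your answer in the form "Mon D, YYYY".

Jun 6, 2040

Adding 90 calendar days to Dec 7, 2039 gives Mar 6, 2040.
Mar 6, 2040 is a Tuesday; no weekend or holiday adjustment applies.
Applying the 3 months extension: 3 months after Mar 6, 2040 is Jun 6, 2040.
Jun 6, 2040 is a Wednesday; no weekend or holiday adjustment applies.
Final deadline: Jun 6, 2040.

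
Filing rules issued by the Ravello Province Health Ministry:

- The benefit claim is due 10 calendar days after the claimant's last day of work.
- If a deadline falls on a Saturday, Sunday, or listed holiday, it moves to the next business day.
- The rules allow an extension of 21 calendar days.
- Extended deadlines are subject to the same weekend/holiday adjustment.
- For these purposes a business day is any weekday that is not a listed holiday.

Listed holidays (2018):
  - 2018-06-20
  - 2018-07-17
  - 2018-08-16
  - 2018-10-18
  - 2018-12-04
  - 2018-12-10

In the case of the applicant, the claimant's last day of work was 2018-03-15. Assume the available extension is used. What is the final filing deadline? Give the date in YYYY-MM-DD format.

2018-04-16

From 2018-03-15, 10 calendar days later is 2018-03-25.
2018-03-25 is a Sunday; the next business day is 2018-03-26 (Monday).
With the 21-day extension, 2018-03-26 becomes 2018-04-16.
2018-04-16 (Monday) is already a business day.
The final due date is 2018-04-16.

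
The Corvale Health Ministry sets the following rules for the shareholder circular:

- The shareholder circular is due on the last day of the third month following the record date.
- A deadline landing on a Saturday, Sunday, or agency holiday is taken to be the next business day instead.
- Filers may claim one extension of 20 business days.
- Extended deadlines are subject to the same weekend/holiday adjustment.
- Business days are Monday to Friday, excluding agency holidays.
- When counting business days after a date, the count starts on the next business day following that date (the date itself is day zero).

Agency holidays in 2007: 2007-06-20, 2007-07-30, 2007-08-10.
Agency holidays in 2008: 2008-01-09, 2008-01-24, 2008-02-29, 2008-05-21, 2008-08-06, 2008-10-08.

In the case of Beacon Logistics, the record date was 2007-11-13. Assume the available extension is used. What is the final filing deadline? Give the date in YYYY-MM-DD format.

2008-03-31

3 months after 2007-11-13 is February 2008; that month ends on 2008-02-29.
2008-02-29 falls on a listed holiday. Rolling to the next business day gives 2008-03-03, a Monday.
The 20-business-day extension runs from 2008-03-03 to 2008-03-31.
Since 2008-03-31 is a Monday and not a holiday, the date is unchanged.
Final deadline: 2008-03-31.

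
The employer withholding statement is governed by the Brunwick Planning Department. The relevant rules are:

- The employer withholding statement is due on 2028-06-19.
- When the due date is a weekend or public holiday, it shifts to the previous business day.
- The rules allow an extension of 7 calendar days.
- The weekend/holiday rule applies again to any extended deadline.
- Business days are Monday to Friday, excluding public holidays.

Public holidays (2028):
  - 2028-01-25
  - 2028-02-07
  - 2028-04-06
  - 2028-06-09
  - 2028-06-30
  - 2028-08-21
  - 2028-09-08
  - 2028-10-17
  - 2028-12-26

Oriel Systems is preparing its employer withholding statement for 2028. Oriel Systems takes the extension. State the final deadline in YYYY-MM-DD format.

2028-06-26

Start from the fixed due date, 2028-06-19.
2028-06-19 is a Monday and not a listed holiday, so it stands.
With the 7-day extension, 2028-06-19 becomes 2028-06-26.
2028-06-26 (Monday) is already a business day.
So the filing is due 2028-06-26.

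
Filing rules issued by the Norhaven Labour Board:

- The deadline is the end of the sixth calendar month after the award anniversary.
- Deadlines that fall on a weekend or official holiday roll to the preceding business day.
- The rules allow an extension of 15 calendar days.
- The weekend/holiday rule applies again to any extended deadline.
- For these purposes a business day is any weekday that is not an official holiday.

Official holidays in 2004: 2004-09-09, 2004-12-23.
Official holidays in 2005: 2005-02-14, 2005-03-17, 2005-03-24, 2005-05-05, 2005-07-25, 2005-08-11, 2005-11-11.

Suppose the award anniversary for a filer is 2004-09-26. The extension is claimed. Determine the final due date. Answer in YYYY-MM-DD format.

6 months after 2004-09-26 falls in March 2005; the last day of that month is 2005-03-31.
2005-03-31 is a Thursday and not a listed holiday, so it stands.
Add the 15 calendar-day extension to 2005-03-31: 2005-04-15.
2005-04-15 is a Friday and not a listed holiday, so it stands.
The final due date is 2005-04-15.

2005-04-15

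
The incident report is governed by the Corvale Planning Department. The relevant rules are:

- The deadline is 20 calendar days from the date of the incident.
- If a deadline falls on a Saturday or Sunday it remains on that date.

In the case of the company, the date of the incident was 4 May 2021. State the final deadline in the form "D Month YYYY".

20 calendar days after 4 May 2021 is 24 May 2021.
24 May 2021 falls on a Monday. The rules make no weekend/holiday allowance, so it remains 24 May 2021.
So the filing is due 24 May 2021.

24 May 2021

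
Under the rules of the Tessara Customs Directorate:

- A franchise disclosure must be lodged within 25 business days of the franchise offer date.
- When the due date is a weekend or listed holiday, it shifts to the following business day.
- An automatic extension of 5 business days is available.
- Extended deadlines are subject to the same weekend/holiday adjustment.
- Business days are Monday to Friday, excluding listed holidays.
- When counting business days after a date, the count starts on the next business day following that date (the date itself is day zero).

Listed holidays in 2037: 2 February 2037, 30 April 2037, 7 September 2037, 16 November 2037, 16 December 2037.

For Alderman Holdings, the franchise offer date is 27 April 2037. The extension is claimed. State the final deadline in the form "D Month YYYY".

9 June 2037

25 business days after 27 April 2037, excluding weekends and holidays, is 2 June 2037.
2 June 2037 is a Tuesday and not a listed holiday, so it stands.
The 5-business-day extension runs from 2 June 2037 to 9 June 2037.
9 June 2037 (Tuesday) is already a business day.
Deadline: 9 June 2037.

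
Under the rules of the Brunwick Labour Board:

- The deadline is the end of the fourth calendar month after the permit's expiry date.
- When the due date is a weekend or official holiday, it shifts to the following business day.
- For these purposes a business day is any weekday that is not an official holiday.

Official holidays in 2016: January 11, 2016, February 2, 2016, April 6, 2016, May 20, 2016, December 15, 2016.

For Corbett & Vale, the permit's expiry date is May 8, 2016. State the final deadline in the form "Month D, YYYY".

4 months after May 8, 2016 is September 2016; that month ends on September 30, 2016.
September 30, 2016 falls on a Friday, which is a business day, so no adjustment is needed.
Deadline: September 30, 2016.

September 30, 2016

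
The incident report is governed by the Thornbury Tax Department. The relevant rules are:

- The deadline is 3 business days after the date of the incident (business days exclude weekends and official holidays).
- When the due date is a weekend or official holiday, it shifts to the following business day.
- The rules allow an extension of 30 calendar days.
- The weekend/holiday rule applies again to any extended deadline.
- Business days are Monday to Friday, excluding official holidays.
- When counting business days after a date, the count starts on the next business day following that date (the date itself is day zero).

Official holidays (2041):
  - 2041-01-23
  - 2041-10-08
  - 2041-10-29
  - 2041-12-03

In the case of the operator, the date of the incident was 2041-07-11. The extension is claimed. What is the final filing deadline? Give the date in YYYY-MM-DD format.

Starting the day after 2041-07-11 and counting 3 business days lands on 2041-07-16.
2041-07-16 is a Tuesday and not a listed holiday, so it stands.
Applying the 30-calendar-day extension: 2041-07-16 + 30 days = 2041-08-15.
2041-08-15 falls on a Thursday, which is a business day, so no adjustment is needed.
So the filing is due 2041-08-15.

2041-08-15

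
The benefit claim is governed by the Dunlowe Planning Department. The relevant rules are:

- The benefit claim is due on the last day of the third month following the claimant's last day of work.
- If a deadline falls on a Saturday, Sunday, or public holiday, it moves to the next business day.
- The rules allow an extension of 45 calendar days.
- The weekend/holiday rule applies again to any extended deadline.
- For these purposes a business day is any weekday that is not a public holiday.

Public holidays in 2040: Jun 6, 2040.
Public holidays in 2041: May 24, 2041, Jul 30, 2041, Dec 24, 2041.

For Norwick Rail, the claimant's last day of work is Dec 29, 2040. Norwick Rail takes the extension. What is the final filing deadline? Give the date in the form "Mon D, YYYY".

May 16, 2041

3 months after Dec 29, 2040 falls in March 2041; the last day of that month is Mar 31, 2041.
Because Mar 31, 2041 is a Sunday, the deadline becomes Apr 1, 2041 (Monday).
Applying the 45-calendar-day extension: Apr 1, 2041 + 45 days = May 16, 2041.
Since May 16, 2041 is a Thursday and not a holiday, the date is unchanged.
The final due date is May 16, 2041.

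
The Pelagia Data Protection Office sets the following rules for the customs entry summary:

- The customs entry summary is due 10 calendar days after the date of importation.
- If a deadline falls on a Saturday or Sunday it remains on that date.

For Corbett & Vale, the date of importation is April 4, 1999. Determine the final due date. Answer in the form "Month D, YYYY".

April 14, 1999

10 calendar days after April 4, 1999 is April 14, 1999.
April 14, 1999 falls on a Wednesday. The rules make no weekend/holiday allowance, so it remains April 14, 1999.
Deadline: April 14, 1999.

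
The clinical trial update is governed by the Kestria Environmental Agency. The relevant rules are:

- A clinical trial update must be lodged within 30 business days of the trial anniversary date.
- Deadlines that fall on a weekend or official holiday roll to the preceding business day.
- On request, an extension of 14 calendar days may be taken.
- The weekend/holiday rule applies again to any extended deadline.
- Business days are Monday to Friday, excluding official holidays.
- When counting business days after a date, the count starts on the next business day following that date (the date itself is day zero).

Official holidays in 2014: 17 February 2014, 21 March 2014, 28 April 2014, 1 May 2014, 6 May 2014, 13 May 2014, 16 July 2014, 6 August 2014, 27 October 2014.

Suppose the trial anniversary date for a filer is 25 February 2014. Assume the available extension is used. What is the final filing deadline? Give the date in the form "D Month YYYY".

Starting the day after 25 February 2014 and counting 30 business days lands on 9 April 2014.
Since 9 April 2014 is a Wednesday and not a holiday, the date is unchanged.
Add the 14 calendar-day extension to 9 April 2014: 23 April 2014.
23 April 2014 is a Wednesday and not a listed holiday, so it stands.
Final deadline: 23 April 2014.

23 April 2014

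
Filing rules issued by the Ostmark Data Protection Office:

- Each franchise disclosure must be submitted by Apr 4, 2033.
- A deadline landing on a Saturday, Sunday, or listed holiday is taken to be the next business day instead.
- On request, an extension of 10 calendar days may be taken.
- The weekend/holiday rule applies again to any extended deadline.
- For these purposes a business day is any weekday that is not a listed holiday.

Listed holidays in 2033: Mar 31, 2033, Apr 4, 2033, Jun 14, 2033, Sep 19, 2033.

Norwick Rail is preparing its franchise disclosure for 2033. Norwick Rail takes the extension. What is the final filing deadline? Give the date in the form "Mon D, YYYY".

Apr 15, 2033

The statutory due date is Apr 4, 2033.
Because Apr 4, 2033 is a listed holiday, the deadline becomes Apr 5, 2033 (Tuesday).
Add the 10 calendar-day extension to Apr 5, 2033: Apr 15, 2033.
Apr 15, 2033 (Friday) is already a business day.
Final deadline: Apr 15, 2033.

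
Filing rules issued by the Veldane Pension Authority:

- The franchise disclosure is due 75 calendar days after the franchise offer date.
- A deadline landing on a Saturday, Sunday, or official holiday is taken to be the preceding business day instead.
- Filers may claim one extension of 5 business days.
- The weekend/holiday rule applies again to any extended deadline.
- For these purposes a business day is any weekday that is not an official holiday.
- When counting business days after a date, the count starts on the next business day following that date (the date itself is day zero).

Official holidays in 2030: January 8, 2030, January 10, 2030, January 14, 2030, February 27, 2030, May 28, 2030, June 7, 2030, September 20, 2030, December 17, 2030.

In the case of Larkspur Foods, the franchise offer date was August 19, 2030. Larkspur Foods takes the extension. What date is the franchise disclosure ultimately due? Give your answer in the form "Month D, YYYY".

75 calendar days after August 19, 2030 is November 2, 2030.
November 2, 2030 falls on a Saturday. Rolling to the preceding business day gives November 1, 2030, a Friday.
Counting 5 further business days from November 1, 2030 reaches November 8, 2030.
November 8, 2030 (Friday) is already a business day.
The final due date is November 8, 2030.

November 8, 2030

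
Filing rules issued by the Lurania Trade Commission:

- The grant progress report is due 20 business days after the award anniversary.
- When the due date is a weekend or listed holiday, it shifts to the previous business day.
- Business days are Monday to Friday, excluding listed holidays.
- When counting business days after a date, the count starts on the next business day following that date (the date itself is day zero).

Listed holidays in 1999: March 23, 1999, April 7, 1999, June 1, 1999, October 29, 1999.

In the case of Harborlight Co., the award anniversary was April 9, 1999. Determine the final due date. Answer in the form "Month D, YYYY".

20 business days after April 9, 1999, excluding weekends and holidays, is May 7, 1999.
Since May 7, 1999 is a Friday and not a holiday, the date is unchanged.
So the filing is due May 7, 1999.

May 7, 1999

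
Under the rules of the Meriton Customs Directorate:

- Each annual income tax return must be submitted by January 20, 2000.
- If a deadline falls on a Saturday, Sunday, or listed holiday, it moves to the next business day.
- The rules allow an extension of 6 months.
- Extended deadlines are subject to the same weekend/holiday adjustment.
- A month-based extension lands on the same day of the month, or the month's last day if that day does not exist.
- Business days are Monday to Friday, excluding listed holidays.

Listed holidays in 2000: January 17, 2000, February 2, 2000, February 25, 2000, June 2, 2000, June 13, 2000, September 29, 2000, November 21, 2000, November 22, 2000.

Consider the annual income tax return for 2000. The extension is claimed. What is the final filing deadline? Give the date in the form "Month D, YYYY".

Start from the fixed due date, January 20, 2000.
January 20, 2000 (Thursday) is already a business day.
The 6 months extension carries January 20, 2000 to July 20, 2000.
July 20, 2000 falls on a Thursday, which is a business day, so no adjustment is needed.
The final due date is July 20, 2000.

July 20, 2000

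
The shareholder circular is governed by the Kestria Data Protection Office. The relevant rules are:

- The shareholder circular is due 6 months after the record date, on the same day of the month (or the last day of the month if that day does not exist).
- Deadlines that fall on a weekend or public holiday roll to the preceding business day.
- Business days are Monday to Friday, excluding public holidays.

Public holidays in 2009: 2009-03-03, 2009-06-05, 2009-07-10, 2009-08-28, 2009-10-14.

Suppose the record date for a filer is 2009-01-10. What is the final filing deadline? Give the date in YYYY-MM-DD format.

2009-07-09

6 months after 2009-01-10, on the same day of the month, is 2009-07-10.
2009-07-10 is a listed holiday, so it moves to the preceding business day, 2009-07-09 (Thursday).
So the filing is due 2009-07-09.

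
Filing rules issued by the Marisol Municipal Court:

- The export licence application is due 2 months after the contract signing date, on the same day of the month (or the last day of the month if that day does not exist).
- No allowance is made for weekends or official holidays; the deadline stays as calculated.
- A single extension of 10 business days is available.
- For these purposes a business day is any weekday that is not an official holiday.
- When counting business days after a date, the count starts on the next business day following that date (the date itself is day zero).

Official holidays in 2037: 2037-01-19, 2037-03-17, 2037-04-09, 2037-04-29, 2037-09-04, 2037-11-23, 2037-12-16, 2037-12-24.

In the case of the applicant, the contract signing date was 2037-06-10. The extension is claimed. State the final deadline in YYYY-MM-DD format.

2037-08-24

2 months after 2037-06-10, on the same day of the month, is 2037-08-10.
2037-08-10 falls on a Monday. The rules make no weekend/holiday allowance, so it remains 2037-08-10.
Counting 10 further business days from 2037-08-10 reaches 2037-08-24.
2037-08-24 falls on a Monday. The rules make no weekend/holiday allowance, so it remains 2037-08-24.
Final deadline: 2037-08-24.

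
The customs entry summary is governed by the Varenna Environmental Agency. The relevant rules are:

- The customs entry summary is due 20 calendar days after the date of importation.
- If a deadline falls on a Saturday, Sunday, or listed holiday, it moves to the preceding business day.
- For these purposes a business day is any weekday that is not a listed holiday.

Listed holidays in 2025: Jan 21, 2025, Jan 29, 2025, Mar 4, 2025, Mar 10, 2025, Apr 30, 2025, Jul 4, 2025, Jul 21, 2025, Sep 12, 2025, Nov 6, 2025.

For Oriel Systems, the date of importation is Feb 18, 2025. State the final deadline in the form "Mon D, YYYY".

20 calendar days after Feb 18, 2025 is Mar 10, 2025.
Mar 10, 2025 falls on a listed holiday. Rolling to the preceding business day gives Mar 7, 2025, a Friday.
So the filing is due Mar 7, 2025.

Mar 7, 2025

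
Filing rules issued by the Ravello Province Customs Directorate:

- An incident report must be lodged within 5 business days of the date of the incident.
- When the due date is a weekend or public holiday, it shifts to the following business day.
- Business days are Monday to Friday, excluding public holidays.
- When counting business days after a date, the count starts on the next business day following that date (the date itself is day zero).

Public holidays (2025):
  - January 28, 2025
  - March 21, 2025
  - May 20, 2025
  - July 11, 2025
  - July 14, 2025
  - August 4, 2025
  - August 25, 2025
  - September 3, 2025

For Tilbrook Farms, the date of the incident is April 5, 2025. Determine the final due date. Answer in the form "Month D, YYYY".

5 business days after April 5, 2025, excluding weekends and holidays, is April 11, 2025.
April 11, 2025 (Friday) is already a business day.
Deadline: April 11, 2025.

April 11, 2025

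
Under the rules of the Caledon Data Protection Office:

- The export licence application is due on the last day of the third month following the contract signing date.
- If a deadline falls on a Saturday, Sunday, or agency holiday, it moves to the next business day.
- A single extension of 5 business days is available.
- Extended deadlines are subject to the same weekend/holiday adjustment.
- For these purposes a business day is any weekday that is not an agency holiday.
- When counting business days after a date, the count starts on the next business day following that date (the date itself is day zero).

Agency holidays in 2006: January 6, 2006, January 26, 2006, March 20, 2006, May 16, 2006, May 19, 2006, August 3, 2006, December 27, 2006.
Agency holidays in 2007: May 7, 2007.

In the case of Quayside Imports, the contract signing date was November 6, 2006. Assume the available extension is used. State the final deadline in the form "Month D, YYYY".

March 7, 2007

3 months after November 6, 2006 falls in February 2007; the last day of that month is February 28, 2007.
Since February 28, 2007 is a Wednesday and not a holiday, the date is unchanged.
Applying the 5-business-day extension: 5 business days after February 28, 2007 is March 7, 2007.
Since March 7, 2007 is a Wednesday and not a holiday, the date is unchanged.
Deadline: March 7, 2007.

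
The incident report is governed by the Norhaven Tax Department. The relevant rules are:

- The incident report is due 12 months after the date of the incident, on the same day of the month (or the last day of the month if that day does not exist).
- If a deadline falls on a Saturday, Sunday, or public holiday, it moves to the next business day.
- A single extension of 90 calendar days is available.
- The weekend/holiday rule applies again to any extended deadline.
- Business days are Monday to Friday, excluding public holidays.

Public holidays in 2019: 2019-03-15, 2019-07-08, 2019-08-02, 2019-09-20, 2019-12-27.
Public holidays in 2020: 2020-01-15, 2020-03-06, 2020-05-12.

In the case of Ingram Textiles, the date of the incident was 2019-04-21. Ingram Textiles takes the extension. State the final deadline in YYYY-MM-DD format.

12 months from 2019-04-21 is 2020-04-21.
Since 2020-04-21 is a Tuesday and not a holiday, the date is unchanged.
The 90-calendar-day extension moves the deadline from 2020-04-21 to 2020-07-20.
2020-07-20 falls on a Monday, which is a business day, so no adjustment is needed.
The final due date is 2020-07-20.

2020-07-20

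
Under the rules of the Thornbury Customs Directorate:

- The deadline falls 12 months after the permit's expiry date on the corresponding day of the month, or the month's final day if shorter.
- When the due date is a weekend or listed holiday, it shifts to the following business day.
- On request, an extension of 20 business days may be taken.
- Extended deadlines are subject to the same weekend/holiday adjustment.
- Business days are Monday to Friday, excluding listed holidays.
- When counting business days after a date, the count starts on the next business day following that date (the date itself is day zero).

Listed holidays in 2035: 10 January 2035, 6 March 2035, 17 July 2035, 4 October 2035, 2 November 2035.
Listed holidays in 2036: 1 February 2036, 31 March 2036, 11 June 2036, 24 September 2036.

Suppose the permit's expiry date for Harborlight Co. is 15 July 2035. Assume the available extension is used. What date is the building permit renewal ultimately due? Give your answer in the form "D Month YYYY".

12 August 2036

12 months from 15 July 2035 is 15 July 2036.
15 July 2036 (Tuesday) is already a business day.
The 20-business-day extension runs from 15 July 2036 to 12 August 2036.
12 August 2036 (Tuesday) is already a business day.
Final deadline: 12 August 2036.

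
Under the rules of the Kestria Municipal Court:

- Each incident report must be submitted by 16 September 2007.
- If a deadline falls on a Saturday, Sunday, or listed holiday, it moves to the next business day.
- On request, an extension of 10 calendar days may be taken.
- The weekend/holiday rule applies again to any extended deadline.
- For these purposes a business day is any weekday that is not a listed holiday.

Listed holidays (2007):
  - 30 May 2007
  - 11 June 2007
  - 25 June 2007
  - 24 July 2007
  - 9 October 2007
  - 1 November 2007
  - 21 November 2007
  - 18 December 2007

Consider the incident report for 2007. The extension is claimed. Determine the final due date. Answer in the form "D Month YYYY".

The stated deadline is 16 September 2007.
16 September 2007 falls on a Sunday. Rolling to the next business day gives 17 September 2007, a Monday.
Applying the 10-calendar-day extension: 17 September 2007 + 10 days = 27 September 2007.
Since 27 September 2007 is a Thursday and not a holiday, the date is unchanged.
Deadline: 27 September 2007.

27 September 2007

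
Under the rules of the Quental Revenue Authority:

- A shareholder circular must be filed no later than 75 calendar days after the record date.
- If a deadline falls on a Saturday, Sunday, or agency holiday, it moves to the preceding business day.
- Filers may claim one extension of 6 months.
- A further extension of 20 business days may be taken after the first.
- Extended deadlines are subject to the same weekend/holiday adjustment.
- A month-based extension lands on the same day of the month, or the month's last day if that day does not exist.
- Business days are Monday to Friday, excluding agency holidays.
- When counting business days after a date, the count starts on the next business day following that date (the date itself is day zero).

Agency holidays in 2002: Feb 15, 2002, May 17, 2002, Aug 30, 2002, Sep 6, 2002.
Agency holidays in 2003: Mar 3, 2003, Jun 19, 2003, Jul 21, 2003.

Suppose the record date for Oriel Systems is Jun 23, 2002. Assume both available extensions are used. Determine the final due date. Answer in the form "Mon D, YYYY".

Apr 2, 2003

75 calendar days after Jun 23, 2002 is Sep 6, 2002.
Sep 6, 2002 is a listed holiday, so it moves to the preceding business day, Sep 5, 2002 (Thursday).
The 6 months extension carries Sep 5, 2002 to Mar 5, 2003.
Mar 5, 2003 is a Wednesday and not a listed holiday, so it stands.
The 20-business-day extension runs from Mar 5, 2003 to Apr 2, 2003.
Since Apr 2, 2003 is a Wednesday and not a holiday, the date is unchanged.
The final due date is Apr 2, 2003.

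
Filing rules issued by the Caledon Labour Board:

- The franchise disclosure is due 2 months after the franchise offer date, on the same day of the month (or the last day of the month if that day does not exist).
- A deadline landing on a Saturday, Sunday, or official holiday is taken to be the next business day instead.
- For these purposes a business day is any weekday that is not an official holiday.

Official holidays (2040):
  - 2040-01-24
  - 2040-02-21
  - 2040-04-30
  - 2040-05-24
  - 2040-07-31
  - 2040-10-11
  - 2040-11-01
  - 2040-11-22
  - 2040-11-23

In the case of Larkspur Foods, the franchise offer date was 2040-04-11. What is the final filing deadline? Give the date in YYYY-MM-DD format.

2040-06-11

2 months from 2040-04-11 is 2040-06-11.
Since 2040-06-11 is a Monday and not a holiday, the date is unchanged.
Deadline: 2040-06-11.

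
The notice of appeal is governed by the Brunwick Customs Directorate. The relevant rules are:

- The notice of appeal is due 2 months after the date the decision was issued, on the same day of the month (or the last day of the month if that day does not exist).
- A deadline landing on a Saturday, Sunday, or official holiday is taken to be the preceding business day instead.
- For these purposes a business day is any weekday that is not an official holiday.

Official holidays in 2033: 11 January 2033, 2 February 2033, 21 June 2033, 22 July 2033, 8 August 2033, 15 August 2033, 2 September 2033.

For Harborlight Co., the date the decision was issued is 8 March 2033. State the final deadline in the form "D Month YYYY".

Moving 2 months forward from 8 March 2033 on the corresponding day gives 8 May 2033.
Because 8 May 2033 is a Sunday, the deadline becomes 6 May 2033 (Friday).
Final deadline: 6 May 2033.

6 May 2033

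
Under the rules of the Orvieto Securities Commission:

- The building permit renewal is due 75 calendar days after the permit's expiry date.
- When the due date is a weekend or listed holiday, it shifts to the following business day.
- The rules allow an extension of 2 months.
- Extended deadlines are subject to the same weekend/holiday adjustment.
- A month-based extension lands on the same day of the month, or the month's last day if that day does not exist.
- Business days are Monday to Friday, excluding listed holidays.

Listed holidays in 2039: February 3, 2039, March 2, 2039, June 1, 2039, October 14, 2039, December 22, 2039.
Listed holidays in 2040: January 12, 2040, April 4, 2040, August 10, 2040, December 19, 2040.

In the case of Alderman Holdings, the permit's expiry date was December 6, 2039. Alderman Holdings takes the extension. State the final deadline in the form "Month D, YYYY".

April 20, 2040

Trigger date December 6, 2039 + 75 calendar days = February 19, 2040.
February 19, 2040 falls on a Sunday. Rolling to the next business day gives February 20, 2040, a Monday.
Add 2 months to February 20, 2040: April 20, 2040.
April 20, 2040 is a Friday and not a listed holiday, so it stands.
The final due date is April 20, 2040.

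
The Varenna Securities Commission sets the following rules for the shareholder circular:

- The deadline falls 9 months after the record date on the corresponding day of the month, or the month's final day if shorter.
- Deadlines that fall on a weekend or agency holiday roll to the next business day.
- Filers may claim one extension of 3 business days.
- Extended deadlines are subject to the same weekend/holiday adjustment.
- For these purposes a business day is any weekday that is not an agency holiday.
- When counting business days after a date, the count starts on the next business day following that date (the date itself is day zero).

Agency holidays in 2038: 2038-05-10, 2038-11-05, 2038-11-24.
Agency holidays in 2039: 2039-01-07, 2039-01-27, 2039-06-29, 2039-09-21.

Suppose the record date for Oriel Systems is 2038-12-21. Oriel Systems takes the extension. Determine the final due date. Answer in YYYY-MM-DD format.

9 months from 2038-12-21 is 2039-09-21.
Because 2039-09-21 is a listed holiday, the deadline becomes 2039-09-22 (Thursday).
The 3-business-day extension runs from 2039-09-22 to 2039-09-27.
2039-09-27 is a Tuesday and not a listed holiday, so it stands.
The final due date is 2039-09-27.

2039-09-27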